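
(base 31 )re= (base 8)1523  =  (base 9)1145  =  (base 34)p1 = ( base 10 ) 851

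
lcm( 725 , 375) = 10875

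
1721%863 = 858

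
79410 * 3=238230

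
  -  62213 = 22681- 84894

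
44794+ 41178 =85972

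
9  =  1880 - 1871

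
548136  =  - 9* ( - 60904) 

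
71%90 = 71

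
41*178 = 7298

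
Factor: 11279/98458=2^ (-1 )*19^(- 1)*2591^( - 1)*11279^1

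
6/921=2/307= 0.01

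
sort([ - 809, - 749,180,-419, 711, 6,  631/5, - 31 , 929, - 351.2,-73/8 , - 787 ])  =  [ - 809, - 787,- 749, -419 , - 351.2, - 31, - 73/8, 6,631/5,180,  711 , 929] 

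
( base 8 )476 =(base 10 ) 318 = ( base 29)AS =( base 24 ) D6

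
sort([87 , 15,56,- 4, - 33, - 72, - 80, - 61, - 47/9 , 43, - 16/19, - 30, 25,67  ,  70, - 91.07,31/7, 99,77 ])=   [-91.07, - 80, - 72, - 61, - 33 , - 30, -47/9, - 4, - 16/19,31/7, 15, 25,43, 56,67,70, 77, 87,99] 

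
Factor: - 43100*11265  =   - 2^2*3^1*5^3*431^1*751^1= - 485521500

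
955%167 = 120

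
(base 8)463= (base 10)307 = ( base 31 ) 9S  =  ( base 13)1A8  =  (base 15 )157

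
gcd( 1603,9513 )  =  7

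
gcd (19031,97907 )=1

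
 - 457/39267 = - 1 + 38810/39267 = - 0.01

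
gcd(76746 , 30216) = 6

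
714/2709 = 34/129 = 0.26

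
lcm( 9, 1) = 9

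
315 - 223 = 92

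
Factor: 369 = 3^2*41^1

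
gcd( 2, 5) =1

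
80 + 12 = 92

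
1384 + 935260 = 936644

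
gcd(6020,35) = 35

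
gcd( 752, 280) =8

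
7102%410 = 132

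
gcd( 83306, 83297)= 1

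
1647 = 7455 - 5808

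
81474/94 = 866 + 35/47 = 866.74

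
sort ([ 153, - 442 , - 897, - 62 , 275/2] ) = [- 897 , - 442, - 62, 275/2, 153 ]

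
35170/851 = 41 +279/851 = 41.33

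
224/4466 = 16/319 = 0.05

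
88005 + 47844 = 135849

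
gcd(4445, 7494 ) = 1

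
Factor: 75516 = 2^2*3^1*7^1* 29^1*31^1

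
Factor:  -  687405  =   - 3^1*5^1 * 45827^1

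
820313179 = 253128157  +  567185022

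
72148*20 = 1442960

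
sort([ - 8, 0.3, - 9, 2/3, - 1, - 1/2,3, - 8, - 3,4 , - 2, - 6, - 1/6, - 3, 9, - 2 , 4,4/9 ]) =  [ - 9,-8, - 8,-6, - 3 , - 3, - 2, - 2 , - 1, - 1/2,-1/6, 0.3, 4/9, 2/3, 3 , 4,  4,9] 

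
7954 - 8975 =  -1021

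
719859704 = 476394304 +243465400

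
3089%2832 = 257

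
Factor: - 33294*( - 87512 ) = 2913624528= 2^4 * 3^1*31^1*179^1*10939^1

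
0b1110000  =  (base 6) 304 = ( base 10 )112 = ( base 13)88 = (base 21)57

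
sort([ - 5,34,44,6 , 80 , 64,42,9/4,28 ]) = [ - 5,9/4,  6,  28 , 34, 42,44,64,  80 ] 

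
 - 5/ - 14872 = 5/14872  =  0.00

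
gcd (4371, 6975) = 93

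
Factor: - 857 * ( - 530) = 454210  =  2^1*5^1*53^1*857^1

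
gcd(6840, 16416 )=1368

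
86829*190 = 16497510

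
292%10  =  2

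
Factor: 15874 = 2^1*7937^1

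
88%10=8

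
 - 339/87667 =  - 1 + 87328/87667  =  - 0.00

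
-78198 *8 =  - 625584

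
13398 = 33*406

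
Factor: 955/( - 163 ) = -5^1*163^( - 1)*191^1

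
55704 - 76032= - 20328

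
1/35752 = 1/35752 = 0.00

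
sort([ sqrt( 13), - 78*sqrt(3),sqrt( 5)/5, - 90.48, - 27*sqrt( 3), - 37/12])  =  [ - 78*sqrt( 3 ), - 90.48, - 27*sqrt( 3 ), - 37/12,sqrt( 5 ) /5, sqrt( 13) ] 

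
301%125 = 51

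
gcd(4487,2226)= 7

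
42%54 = 42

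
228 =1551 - 1323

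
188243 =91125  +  97118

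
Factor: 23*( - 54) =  - 1242 = - 2^1*3^3 * 23^1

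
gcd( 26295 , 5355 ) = 15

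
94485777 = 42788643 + 51697134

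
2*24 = 48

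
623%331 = 292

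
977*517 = 505109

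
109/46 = 2+ 17/46 =2.37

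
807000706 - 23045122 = 783955584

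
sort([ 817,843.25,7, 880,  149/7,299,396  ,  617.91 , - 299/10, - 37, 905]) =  [ - 37, - 299/10 , 7, 149/7,  299,  396, 617.91,817,843.25,880, 905] 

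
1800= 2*900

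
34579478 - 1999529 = 32579949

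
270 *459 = 123930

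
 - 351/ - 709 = 351/709 = 0.50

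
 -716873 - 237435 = - 954308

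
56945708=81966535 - 25020827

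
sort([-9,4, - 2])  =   [ - 9,- 2 , 4 ]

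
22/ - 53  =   - 1  +  31/53 = -  0.42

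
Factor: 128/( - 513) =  - 2^7*3^( - 3)*19^(- 1 ) 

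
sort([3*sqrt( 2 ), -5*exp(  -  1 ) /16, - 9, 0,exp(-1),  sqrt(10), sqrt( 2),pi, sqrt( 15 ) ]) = [  -  9,-5*exp( - 1 )/16, 0, exp( - 1), sqrt ( 2),pi,  sqrt( 10 ),sqrt( 15) , 3*sqrt( 2)]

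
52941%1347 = 408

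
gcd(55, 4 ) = 1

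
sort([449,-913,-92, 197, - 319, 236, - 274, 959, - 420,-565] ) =[ - 913, - 565, - 420, - 319,-274, -92,197 , 236,  449, 959] 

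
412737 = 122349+290388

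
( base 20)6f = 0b10000111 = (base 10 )135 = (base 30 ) 4F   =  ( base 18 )79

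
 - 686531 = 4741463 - 5427994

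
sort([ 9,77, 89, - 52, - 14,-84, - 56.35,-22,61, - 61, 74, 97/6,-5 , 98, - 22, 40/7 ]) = [-84,-61, - 56.35 , - 52,-22, - 22 , - 14 ,-5, 40/7,9 , 97/6, 61, 74, 77, 89,98]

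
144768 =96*1508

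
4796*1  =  4796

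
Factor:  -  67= - 67^1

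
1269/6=423/2 = 211.50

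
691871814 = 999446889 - 307575075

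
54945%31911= 23034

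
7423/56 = 132 + 31/56 = 132.55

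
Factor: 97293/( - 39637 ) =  - 3^1*7^1 *13^ ( - 1)*41^1*113^1* 3049^( -1 ) 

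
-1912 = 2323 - 4235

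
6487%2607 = 1273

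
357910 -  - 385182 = 743092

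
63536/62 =31768/31=1024.77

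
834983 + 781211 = 1616194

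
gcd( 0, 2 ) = 2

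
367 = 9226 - 8859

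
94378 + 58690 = 153068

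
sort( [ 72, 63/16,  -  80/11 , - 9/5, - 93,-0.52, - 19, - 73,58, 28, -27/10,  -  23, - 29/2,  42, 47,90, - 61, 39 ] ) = [ - 93,-73,- 61, - 23,  -  19,  -  29/2, - 80/11,- 27/10, - 9/5, - 0.52, 63/16, 28,39, 42,47,58, 72,  90 ]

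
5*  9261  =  46305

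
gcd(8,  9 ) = 1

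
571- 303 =268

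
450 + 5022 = 5472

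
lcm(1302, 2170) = 6510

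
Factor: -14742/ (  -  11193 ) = 2^1*3^3* 41^( - 1 ) = 54/41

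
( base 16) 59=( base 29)32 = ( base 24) 3H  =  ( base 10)89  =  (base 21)45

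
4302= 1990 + 2312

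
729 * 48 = 34992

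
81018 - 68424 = 12594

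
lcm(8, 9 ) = 72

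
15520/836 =3880/209 = 18.56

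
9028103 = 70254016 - 61225913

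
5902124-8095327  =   - 2193203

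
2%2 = 0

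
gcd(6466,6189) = 1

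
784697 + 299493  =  1084190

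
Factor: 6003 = 3^2*23^1*29^1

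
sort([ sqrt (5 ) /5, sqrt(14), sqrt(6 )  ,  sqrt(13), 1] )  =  [ sqrt(5)/5 , 1 , sqrt(6), sqrt (13), sqrt( 14 )] 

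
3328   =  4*832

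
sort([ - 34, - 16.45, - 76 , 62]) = [ - 76, - 34,-16.45,62]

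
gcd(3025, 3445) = 5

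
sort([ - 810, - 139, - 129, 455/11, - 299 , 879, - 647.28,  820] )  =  [ - 810 , - 647.28, - 299 , - 139, - 129, 455/11, 820, 879] 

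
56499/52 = 56499/52 =1086.52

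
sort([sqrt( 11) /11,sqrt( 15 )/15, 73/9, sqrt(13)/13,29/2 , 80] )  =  [sqrt( 15 ) /15, sqrt(13)/13 , sqrt(11)/11,  73/9,29/2,  80]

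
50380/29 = 1737 + 7/29 = 1737.24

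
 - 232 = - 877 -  - 645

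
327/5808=109/1936 = 0.06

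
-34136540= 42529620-76666160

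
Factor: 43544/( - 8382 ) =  - 2^2*3^(-1)*11^( - 1)*127^( - 1) *5443^1 = - 21772/4191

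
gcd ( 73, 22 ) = 1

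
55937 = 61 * 917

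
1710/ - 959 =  - 2 + 208/959 = - 1.78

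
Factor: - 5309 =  - 5309^1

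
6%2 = 0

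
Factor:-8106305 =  - 5^1*59^1*27479^1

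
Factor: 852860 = 2^2 * 5^1*42643^1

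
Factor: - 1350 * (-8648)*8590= 100286532000  =  2^5*3^3*5^3*23^1*47^1*859^1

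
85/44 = 1+41/44=1.93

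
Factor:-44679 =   -  3^1*53^1*281^1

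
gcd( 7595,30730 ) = 35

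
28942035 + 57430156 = 86372191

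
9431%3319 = 2793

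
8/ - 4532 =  - 2/1133=- 0.00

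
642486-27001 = 615485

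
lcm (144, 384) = 1152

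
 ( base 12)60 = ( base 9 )80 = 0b1001000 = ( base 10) 72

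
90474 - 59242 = 31232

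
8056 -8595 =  - 539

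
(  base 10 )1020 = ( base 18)32c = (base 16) 3fc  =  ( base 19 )2fd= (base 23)1L8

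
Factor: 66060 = 2^2*3^2*5^1*367^1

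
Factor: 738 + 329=1067= 11^1*97^1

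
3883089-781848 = 3101241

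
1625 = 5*325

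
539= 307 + 232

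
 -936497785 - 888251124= - 1824748909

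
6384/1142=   5 + 337/571= 5.59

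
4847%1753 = 1341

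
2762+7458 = 10220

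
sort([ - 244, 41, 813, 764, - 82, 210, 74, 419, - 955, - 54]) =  [ - 955, - 244, - 82,  -  54 , 41, 74, 210 , 419, 764, 813]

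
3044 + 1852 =4896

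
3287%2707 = 580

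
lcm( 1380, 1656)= 8280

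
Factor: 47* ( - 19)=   -  893 = - 19^1*47^1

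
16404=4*4101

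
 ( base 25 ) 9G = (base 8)361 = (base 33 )7a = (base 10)241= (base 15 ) 111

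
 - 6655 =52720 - 59375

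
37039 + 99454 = 136493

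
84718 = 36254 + 48464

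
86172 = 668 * 129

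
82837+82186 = 165023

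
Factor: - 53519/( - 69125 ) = 5^( - 3 )*7^(  -  1)*79^( - 1)*109^1*491^1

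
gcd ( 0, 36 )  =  36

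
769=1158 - 389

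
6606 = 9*734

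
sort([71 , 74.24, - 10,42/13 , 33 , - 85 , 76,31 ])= [-85, - 10,42/13,31, 33 , 71,74.24,76]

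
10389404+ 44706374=55095778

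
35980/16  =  8995/4 = 2248.75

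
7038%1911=1305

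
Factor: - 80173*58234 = -2^1*11^1*2647^1 * 80173^1  =  - 4668794482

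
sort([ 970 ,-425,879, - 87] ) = [-425, - 87, 879 , 970 ] 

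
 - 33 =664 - 697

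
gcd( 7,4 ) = 1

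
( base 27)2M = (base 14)56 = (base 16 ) 4c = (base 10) 76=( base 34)28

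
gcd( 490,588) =98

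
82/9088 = 41/4544 = 0.01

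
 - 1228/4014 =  - 1 + 1393/2007=-0.31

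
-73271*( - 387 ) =28355877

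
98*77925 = 7636650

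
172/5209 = 172/5209  =  0.03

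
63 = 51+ 12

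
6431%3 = 2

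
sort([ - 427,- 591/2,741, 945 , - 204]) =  [- 427, - 591/2, - 204, 741, 945 ]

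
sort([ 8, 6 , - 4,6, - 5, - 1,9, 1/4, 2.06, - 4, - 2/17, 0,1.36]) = [ -5  , - 4 , - 4, - 1, - 2/17,  0,1/4,1.36, 2.06,6, 6,8,9]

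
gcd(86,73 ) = 1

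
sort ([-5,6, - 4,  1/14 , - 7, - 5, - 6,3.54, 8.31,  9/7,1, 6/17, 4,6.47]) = [ - 7, - 6,-5 , - 5, - 4, 1/14,6/17, 1, 9/7,3.54, 4,6,6.47, 8.31] 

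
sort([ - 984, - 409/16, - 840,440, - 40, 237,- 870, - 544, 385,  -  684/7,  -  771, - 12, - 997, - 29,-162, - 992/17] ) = [ - 997, - 984, - 870 , - 840, - 771, - 544, - 162, - 684/7, - 992/17, - 40, - 29, - 409/16, - 12, 237 , 385, 440]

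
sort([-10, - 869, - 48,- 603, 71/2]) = [ - 869,  -  603 ,-48,  -  10, 71/2 ] 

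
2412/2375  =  1 + 37/2375= 1.02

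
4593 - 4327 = 266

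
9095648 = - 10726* ( - 848)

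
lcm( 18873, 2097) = 18873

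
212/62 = 106/31 = 3.42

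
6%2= 0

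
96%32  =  0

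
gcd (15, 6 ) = 3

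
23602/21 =1123 + 19/21  =  1123.90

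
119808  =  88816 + 30992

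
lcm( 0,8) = 0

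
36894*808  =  29810352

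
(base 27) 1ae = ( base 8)1765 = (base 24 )1i5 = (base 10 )1013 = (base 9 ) 1345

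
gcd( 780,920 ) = 20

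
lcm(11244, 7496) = 22488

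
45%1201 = 45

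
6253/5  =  6253/5 = 1250.60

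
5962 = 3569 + 2393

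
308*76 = 23408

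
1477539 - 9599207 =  - 8121668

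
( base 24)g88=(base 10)9416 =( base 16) 24c8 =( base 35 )7o1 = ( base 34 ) 84w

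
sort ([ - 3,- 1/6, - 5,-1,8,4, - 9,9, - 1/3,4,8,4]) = [ - 9, - 5,-3 , - 1, - 1/3,- 1/6, 4,4,4, 8,8,9 ]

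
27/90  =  3/10 = 0.30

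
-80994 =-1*80994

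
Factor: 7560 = 2^3*3^3*5^1*7^1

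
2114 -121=1993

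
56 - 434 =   -  378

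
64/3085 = 64/3085  =  0.02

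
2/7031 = 2/7031 = 0.00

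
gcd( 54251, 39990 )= 1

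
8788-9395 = - 607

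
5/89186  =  5/89186 =0.00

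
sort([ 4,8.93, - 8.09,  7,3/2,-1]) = [ -8.09, - 1, 3/2,  4,7,8.93]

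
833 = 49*17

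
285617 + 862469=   1148086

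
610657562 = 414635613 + 196021949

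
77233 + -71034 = 6199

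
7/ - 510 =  - 7/510 =- 0.01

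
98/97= 98/97   =  1.01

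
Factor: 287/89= 7^1*41^1*89^ (-1 ) 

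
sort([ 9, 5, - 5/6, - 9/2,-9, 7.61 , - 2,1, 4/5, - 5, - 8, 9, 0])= [ - 9, - 8, - 5, - 9/2, - 2, - 5/6, 0,4/5 , 1,5, 7.61,9,9]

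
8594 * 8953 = 76942082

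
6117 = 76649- 70532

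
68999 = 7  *9857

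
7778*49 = 381122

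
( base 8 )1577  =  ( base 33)r4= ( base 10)895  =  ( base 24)1D7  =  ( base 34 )qb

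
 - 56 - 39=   -95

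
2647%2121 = 526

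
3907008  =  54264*72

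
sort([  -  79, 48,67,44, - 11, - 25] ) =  [- 79, - 25, - 11,44,48, 67] 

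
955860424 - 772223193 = 183637231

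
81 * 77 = 6237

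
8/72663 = 8/72663= 0.00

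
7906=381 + 7525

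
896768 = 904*992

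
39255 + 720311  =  759566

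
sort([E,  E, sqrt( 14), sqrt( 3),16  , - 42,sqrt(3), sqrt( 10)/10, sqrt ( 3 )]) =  [ - 42,sqrt( 10 ) /10, sqrt(3) , sqrt (3),sqrt(3),E,  E , sqrt( 14),  16] 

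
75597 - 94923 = -19326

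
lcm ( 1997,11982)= 11982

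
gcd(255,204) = 51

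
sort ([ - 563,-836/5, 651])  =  [-563,  -  836/5, 651]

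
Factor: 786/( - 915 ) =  - 2^1 * 5^( - 1) * 61^(-1)*131^1 = - 262/305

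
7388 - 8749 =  -1361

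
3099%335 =84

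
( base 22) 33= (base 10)69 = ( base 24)2l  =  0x45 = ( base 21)36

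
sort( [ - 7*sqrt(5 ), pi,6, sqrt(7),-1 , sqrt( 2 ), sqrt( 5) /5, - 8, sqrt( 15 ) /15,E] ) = [ - 7 * sqrt(5 ),-8 , - 1,  sqrt(15 )/15, sqrt( 5)/5, sqrt( 2 ), sqrt(7),  E,pi, 6]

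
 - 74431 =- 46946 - 27485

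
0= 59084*0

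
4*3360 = 13440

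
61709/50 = 1234+9/50 = 1234.18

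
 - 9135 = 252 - 9387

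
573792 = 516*1112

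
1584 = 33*48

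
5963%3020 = 2943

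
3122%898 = 428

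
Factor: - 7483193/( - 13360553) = 19^( - 1 )*389^1*563^( - 1 )* 1249^ ( - 1 )*19237^1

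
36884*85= 3135140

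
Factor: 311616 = 2^6*3^2*541^1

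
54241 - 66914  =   - 12673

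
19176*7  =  134232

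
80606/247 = 326 + 84/247  =  326.34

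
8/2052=2/513 = 0.00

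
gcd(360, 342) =18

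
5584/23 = 242+18/23=242.78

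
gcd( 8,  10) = 2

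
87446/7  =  87446/7 = 12492.29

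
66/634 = 33/317  =  0.10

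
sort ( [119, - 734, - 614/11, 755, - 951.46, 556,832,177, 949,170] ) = [ - 951.46, - 734, - 614/11,119,170,177, 556,755 , 832,949 ] 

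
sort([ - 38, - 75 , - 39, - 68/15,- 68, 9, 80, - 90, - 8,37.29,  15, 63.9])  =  [ - 90, - 75, - 68, - 39, - 38, - 8, - 68/15,  9, 15,37.29,63.9, 80]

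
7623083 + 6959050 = 14582133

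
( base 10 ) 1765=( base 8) 3345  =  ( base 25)2KF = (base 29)22P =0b11011100101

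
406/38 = 10 + 13/19= 10.68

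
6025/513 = 11 + 382/513=11.74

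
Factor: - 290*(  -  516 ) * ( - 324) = -48483360   =  -2^5 * 3^5 * 5^1*29^1 * 43^1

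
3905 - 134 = 3771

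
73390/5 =14678 = 14678.00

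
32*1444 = 46208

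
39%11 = 6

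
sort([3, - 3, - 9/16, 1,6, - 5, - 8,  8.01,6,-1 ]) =[ - 8, - 5, - 3,-1, - 9/16,1,3,6, 6,8.01 ] 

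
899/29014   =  899/29014= 0.03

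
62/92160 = 31/46080 = 0.00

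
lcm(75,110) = 1650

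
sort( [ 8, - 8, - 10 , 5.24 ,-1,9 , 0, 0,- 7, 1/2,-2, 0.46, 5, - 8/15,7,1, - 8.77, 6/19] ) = [ - 10, - 8.77, - 8 , - 7, - 2, - 1,-8/15 , 0,0, 6/19,  0.46, 1/2, 1, 5, 5.24 , 7,8,9]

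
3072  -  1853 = 1219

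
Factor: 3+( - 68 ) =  - 65=-5^1*13^1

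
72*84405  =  6077160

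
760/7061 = 760/7061 = 0.11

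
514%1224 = 514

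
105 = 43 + 62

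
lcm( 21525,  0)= 0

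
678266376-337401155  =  340865221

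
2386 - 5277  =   - 2891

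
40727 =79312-38585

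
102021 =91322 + 10699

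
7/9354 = 7/9354=0.00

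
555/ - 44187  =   - 185/14729 = - 0.01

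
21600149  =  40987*527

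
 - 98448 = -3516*28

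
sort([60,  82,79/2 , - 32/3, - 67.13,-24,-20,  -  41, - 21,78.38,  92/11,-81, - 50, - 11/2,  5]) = [  -  81, - 67.13, - 50 , - 41, - 24 ,  -  21,-20,-32/3,  -  11/2,5, 92/11,79/2 , 60 , 78.38, 82 ]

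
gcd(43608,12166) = 158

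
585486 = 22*26613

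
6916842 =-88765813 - - 95682655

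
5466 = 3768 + 1698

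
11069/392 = 28 + 93/392 = 28.24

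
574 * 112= 64288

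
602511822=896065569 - 293553747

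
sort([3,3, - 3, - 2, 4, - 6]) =[ - 6, - 3, - 2, 3,  3,4 ]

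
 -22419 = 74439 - 96858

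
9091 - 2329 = 6762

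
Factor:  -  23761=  - 23761^1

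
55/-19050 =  - 11/3810 = - 0.00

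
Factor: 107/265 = 5^(-1) * 53^(  -  1 )*107^1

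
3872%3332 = 540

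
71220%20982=8274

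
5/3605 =1/721= 0.00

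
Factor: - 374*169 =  - 63206  =  - 2^1*11^1*13^2*17^1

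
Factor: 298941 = 3^1*251^1*397^1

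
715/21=715/21 = 34.05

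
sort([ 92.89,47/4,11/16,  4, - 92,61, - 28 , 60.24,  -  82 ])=[ - 92,-82, - 28, 11/16,4,  47/4, 60.24,61 , 92.89]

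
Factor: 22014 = 2^1*3^2*1223^1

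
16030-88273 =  - 72243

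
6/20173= 6/20173= 0.00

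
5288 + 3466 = 8754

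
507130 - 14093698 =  - 13586568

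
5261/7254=5261/7254 = 0.73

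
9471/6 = 3157/2 = 1578.50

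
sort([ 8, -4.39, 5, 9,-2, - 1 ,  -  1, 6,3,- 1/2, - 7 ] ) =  [ - 7,- 4.39,- 2 , - 1, - 1, - 1/2, 3, 5,6,8, 9]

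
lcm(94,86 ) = 4042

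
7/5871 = 7/5871  =  0.00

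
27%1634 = 27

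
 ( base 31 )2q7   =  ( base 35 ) 285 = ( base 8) 5257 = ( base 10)2735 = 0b101010101111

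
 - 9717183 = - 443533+- 9273650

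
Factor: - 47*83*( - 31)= 31^1*47^1*83^1= 120931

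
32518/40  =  812  +  19/20=812.95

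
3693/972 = 1231/324 = 3.80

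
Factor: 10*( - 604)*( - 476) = 2875040 =2^5*5^1*7^1*17^1*151^1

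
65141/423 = 153 +422/423 = 154.00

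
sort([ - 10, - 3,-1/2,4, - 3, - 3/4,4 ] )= [-10, - 3, - 3, - 3/4, - 1/2, 4, 4] 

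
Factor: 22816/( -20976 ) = -2^1  *  3^(-1 )*19^( - 1)  *31^1 = -  62/57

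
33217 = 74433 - 41216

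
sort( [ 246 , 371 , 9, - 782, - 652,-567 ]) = [ - 782, - 652, - 567, 9, 246, 371 ] 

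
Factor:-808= -2^3*101^1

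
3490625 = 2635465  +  855160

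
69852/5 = 69852/5 = 13970.40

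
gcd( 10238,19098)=2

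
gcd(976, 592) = 16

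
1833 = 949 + 884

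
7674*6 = 46044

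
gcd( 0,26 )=26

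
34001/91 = 373 + 58/91 = 373.64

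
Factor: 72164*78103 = 5636224892 = 2^2*83^1  *941^1*18041^1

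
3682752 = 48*76724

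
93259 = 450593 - 357334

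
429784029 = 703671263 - 273887234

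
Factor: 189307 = 189307^1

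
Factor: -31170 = - 2^1*3^1*5^1*1039^1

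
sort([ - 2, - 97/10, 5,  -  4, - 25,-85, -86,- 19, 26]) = [ - 86, - 85, - 25,-19, - 97/10, - 4, - 2, 5, 26 ]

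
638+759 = 1397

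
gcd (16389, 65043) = 27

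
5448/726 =7 + 61/121= 7.50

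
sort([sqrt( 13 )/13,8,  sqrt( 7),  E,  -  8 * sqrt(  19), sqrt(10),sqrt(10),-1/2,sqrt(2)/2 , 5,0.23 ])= [ - 8*sqrt(19 ),-1/2 , 0.23 , sqrt(13)/13, sqrt( 2)/2,sqrt( 7),E,  sqrt(10) , sqrt( 10), 5, 8] 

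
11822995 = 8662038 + 3160957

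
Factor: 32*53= 1696 =2^5 *53^1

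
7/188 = 7/188 = 0.04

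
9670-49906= - 40236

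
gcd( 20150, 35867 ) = 403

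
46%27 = 19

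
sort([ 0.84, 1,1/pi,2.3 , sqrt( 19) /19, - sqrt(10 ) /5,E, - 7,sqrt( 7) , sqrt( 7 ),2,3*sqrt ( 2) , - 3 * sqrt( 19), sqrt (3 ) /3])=[ - 3*sqrt( 19), - 7, - sqrt( 10) /5, sqrt( 19)/19,1/pi,sqrt(3)/3,  0.84, 1,2, 2.3,sqrt( 7), sqrt (7),E,3 * sqrt( 2 )] 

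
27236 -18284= 8952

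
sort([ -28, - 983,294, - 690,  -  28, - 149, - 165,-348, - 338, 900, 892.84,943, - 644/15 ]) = [ - 983, - 690,-348, - 338, - 165,- 149, - 644/15,-28,-28,  294, 892.84,  900,  943] 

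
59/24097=59/24097  =  0.00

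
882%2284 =882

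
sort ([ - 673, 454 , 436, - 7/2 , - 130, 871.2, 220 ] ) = [  -  673,  -  130, - 7/2,  220, 436, 454,871.2]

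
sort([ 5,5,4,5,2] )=[ 2,4,5,5,5]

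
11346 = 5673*2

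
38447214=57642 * 667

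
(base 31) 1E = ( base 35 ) 1a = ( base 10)45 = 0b101101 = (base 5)140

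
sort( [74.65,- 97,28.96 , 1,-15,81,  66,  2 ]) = [  -  97, - 15, 1,2,28.96 , 66,74.65,81 ] 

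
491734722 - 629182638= - 137447916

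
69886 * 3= 209658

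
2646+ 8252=10898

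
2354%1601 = 753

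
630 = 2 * 315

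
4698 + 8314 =13012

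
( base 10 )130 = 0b10000010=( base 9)154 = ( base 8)202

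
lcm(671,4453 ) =48983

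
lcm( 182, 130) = 910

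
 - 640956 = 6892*( - 93 )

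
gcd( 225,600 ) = 75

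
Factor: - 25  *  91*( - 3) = 3^1 * 5^2*7^1*13^1 = 6825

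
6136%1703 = 1027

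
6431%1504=415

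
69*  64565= 4454985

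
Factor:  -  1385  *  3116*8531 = -2^2*5^1*19^2*41^1*277^1*  449^1=- 36816895460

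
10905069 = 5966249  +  4938820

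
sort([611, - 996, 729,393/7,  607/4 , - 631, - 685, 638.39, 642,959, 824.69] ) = [ - 996, - 685, - 631,393/7, 607/4,611, 638.39, 642,729 , 824.69, 959 ]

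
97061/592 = 97061/592 = 163.95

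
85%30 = 25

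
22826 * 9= 205434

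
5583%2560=463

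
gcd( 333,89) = 1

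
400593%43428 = 9741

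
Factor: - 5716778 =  - 2^1*71^1*127^1*317^1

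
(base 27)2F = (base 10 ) 69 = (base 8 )105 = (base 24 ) 2l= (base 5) 234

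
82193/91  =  903 + 20/91 = 903.22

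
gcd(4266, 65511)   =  9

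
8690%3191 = 2308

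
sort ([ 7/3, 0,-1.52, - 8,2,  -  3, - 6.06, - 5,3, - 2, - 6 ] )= [-8, -6.06, - 6, - 5,-3, - 2, - 1.52, 0, 2 , 7/3,3 ] 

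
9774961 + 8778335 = 18553296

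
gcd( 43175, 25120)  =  785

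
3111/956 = 3 + 243/956 = 3.25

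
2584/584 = 4 + 31/73 = 4.42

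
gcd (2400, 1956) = 12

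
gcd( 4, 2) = 2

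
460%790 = 460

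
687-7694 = -7007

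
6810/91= 6810/91 = 74.84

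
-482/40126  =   - 1 + 19822/20063 = - 0.01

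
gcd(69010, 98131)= 1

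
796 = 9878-9082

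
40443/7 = 5777 + 4/7 = 5777.57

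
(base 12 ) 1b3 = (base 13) 186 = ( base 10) 279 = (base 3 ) 101100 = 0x117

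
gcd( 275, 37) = 1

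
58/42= 29/21 = 1.38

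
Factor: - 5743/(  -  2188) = 2^( - 2)  *547^( - 1) * 5743^1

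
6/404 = 3/202= 0.01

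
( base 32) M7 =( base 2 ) 1011000111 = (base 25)13b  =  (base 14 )38B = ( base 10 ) 711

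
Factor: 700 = 2^2*5^2*7^1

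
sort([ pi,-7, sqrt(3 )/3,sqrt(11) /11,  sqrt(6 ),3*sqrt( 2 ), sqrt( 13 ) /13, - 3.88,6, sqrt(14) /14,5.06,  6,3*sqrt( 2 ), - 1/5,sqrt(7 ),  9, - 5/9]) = [ - 7,-3.88, - 5/9, - 1/5 , sqrt(14 )/14, sqrt(13) /13,sqrt (11 )/11 , sqrt( 3)/3, sqrt( 6),sqrt( 7),pi,3*sqrt( 2 ),3*sqrt( 2),5.06,  6 , 6, 9 ] 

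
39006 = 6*6501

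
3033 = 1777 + 1256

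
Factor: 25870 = 2^1*5^1*13^1*199^1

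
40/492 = 10/123 = 0.08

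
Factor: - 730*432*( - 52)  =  2^7*3^3*5^1*13^1*73^1 = 16398720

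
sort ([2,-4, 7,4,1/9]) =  [  -  4, 1/9,2 , 4, 7]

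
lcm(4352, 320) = 21760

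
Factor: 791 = 7^1*113^1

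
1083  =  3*361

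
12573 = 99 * 127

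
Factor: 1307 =1307^1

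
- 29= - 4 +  - 25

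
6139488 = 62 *99024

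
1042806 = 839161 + 203645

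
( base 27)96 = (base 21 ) bi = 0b11111001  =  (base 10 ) 249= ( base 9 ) 306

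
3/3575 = 3/3575  =  0.00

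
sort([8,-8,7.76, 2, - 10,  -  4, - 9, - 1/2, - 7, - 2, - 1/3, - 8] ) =[ - 10,-9 , - 8,- 8, - 7,- 4,-2,- 1/2, - 1/3,2, 7.76,8 ] 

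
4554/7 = 4554/7 = 650.57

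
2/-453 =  -1 + 451/453   =  - 0.00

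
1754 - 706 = 1048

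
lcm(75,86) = 6450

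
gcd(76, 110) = 2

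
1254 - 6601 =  - 5347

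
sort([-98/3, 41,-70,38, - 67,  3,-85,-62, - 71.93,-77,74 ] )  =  [-85,-77, - 71.93 ,- 70, -67, - 62, - 98/3, 3, 38, 41, 74 ] 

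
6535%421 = 220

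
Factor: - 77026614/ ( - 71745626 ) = 3^1*7^1*311^1*5897^1*35872813^( - 1) = 38513307/35872813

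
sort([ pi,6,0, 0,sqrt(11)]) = [ 0, 0,pi,sqrt( 11),6]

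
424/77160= 53/9645= 0.01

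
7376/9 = 7376/9 =819.56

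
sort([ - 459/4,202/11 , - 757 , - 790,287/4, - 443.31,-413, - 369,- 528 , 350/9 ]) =[ - 790, - 757, - 528 , - 443.31 , - 413, - 369, - 459/4,202/11, 350/9,287/4 ]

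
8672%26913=8672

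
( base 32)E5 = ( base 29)fi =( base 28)g5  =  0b111000101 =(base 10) 453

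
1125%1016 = 109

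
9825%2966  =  927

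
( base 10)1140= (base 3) 1120020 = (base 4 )101310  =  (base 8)2164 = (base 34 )XI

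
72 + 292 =364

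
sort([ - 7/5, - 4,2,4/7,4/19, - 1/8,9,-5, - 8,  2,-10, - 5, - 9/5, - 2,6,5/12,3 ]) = [ - 10,  -  8,-5, - 5, - 4, - 2, - 9/5, - 7/5, - 1/8,4/19 , 5/12, 4/7, 2,2,3,6,9]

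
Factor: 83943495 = 3^2*5^1*1865411^1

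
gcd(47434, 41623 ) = 1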